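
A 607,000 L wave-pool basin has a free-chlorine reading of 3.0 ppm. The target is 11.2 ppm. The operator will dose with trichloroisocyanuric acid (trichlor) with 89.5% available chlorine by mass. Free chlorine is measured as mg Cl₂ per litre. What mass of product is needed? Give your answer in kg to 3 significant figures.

Chlorine deficit: 11.2 − 3.0 = 8.2 ppm = 8.2 mg/L as Cl₂.
Cl₂ equivalent needed: 8.2 mg/L × 607,000 L = 4,977,000 mg = 4977 g.
Product at 89.5% available chlorine: 4977 / 0.895 = 5561 g.

5.56 kg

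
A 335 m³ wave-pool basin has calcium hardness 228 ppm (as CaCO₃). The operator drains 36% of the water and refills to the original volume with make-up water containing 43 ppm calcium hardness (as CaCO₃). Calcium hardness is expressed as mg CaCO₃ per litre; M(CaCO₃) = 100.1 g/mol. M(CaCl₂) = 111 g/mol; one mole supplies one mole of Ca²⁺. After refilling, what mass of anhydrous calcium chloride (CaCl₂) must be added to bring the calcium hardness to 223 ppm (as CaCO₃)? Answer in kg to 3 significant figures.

22.9 kg

Volume: 335 m³ = 335,000 L.
After draining 36% and refilling: 228 × 0.64 + 43 × 0.36 = 161.4 ppm.
Deficit to target: 223 − 161.4 = 61.6 mg/L.
As CaCO₃: 61.6 mg/L × 335,000 L = 20,640 g; ÷ 100.1 = 206.2 mol Ca²⁺.
Mass: 206.2 × 111 = 22,880 g.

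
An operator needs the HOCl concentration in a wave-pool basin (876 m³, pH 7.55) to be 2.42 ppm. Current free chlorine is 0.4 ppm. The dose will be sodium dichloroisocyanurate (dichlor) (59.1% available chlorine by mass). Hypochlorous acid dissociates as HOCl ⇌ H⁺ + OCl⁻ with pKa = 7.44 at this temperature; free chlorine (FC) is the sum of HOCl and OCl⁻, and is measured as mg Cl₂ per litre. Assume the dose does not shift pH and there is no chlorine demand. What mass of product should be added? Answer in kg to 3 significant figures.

Volume: 876 m³ = 876,000 L.
[OCl⁻]/[HOCl] = 10^(pH − pKa) = 10^(7.55 − 7.44) = 1.288; fraction as HOCl = 1/(1 + 1.288) = 0.437.
Free chlorine required for 2.42 ppm HOCl: 2.42 / 0.437 = 5.538 ppm.
FC to add: 5.538 − 0.4 = 5.138 mg/L as Cl₂.
Cl₂ equivalent: 5.138 mg/L × 876,000 L = 4501 g.
Product at 59.1% available Cl: 4501 / 0.591 = 7615 g.

7.62 kg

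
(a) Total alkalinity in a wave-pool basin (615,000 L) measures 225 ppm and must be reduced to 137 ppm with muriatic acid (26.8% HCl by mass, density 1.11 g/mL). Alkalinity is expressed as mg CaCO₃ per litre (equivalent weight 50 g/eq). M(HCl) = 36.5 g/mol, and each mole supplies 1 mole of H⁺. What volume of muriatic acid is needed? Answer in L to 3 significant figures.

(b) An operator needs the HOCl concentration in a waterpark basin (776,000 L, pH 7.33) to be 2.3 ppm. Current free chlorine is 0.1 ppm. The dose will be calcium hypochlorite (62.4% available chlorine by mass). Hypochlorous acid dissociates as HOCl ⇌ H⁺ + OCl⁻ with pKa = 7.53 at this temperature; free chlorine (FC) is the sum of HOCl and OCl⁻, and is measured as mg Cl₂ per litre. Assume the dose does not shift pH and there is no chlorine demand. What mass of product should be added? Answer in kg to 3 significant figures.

(a) Alkalinity to neutralize: (225 − 137) = 88 mg/L as CaCO₃ × 615,000 L = 54,120 g as CaCO₃.
(a) Equivalents of H⁺ required: 54,120 ÷ 50 g/eq = 1082 eq = 1082 mol HCl.
(a) Mass of HCl: 1082 × 36.5 = 39,510 g.
(a) Mass of 26.8% solution: 39,510 / 0.268 = 147,400 g.
(a) Volume: 147,400 g ÷ 1.11 g/mL = 132,800 mL.

(b) [OCl⁻]/[HOCl] = 10^(pH − pKa) = 10^(7.33 − 7.53) = 0.631; fraction as HOCl = 1/(1 + 0.631) = 0.6131.
(b) Free chlorine required for 2.3 ppm HOCl: 2.3 / 0.6131 = 3.751 ppm.
(b) FC to add: 3.751 − 0.1 = 3.651 mg/L as Cl₂.
(b) Cl₂ equivalent: 3.651 mg/L × 776,000 L = 2833 g.
(b) Product at 62.4% available Cl: 2833 / 0.624 = 4541 g.

(a) 133 L; (b) 4.54 kg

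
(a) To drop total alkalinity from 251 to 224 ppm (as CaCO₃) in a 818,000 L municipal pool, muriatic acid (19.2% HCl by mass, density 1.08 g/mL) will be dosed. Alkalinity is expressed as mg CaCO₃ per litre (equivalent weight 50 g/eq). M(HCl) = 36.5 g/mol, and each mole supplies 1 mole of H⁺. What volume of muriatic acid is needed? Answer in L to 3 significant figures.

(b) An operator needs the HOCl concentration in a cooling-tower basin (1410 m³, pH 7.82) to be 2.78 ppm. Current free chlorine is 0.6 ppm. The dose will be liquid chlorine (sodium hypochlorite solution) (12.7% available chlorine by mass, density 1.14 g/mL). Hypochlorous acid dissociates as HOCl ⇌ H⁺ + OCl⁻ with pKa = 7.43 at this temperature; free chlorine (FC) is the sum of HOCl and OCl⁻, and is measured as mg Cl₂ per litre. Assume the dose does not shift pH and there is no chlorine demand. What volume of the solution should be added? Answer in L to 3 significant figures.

(a) Alkalinity to neutralize: (251 − 224) = 27 mg/L as CaCO₃ × 818,000 L = 22,090 g as CaCO₃.
(a) Equivalents of H⁺ required: 22,090 ÷ 50 g/eq = 441.7 eq = 441.7 mol HCl.
(a) Mass of HCl: 441.7 × 36.5 = 16,120 g.
(a) Mass of 19.2% solution: 16,120 / 0.192 = 83,970 g.
(a) Volume: 83,970 g ÷ 1.08 g/mL = 77,750 mL.

(b) Volume: 1410 m³ = 1,410,000 L.
(b) [OCl⁻]/[HOCl] = 10^(pH − pKa) = 10^(7.82 − 7.43) = 2.455; fraction as HOCl = 1/(1 + 2.455) = 0.2895.
(b) Free chlorine required for 2.78 ppm HOCl: 2.78 / 0.2895 = 9.604 ppm.
(b) FC to add: 9.604 − 0.6 = 9.004 mg/L as Cl₂.
(b) Cl₂ equivalent: 9.004 mg/L × 1,410,000 L = 12,700 g.
(b) Product at 12.7% available Cl: 12,700 / 0.127 = 99,970 g.
(b) Volume: 99,970 g ÷ 1.14 g/mL = 87,690 mL.

(a) 77.8 L; (b) 87.7 L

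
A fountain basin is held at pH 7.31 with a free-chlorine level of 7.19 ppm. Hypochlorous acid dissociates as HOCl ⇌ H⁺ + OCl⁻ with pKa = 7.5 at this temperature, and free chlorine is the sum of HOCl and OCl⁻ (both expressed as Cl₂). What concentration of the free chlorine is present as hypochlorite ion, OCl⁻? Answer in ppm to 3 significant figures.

2.82 ppm

[OCl⁻]/[HOCl] = 10^(pH − pKa) = 10^(7.31 − 7.5) = 10^-0.19 = 0.6457.
Fraction as HOCl = 1 / (1 + 0.6457) = 0.6077.
OCl⁻ = (1 − 0.6077) × 7.19 ppm = 2.821 ppm.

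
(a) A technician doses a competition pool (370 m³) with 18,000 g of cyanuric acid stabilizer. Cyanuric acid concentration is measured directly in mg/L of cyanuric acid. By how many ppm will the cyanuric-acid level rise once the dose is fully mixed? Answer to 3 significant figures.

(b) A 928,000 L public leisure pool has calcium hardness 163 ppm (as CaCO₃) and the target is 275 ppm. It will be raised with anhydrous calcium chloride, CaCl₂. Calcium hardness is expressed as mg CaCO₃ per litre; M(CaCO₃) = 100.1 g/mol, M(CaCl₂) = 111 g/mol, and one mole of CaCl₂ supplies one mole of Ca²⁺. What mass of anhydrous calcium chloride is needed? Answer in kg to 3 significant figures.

(a) 48.6 ppm; (b) 115 kg

(a) Volume: 370 m³ = 370,000 L.
(a) Rise: 18,000 g / 370,000 L × 1000 = 48.65 mg/L.

(b) Hardness to add: (275 − 163) = 112 mg/L as CaCO₃ × 928,000 L = 103,900 g as CaCO₃.
(b) Moles of Ca²⁺ (1 mol Ca²⁺ ≡ 1 mol CaCO₃): 103,900 / 100.1 g/mol = 1038 mol.
(b) Mass of CaCl₂: 1038 × 111 = 115,300 g.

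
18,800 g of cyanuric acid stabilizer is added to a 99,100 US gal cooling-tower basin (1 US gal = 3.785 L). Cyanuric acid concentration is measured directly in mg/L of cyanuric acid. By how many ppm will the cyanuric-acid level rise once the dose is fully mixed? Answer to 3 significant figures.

50.1 ppm

Volume: 99,100 US gal × 3.785 L/gal = 375,094 L.
Rise: 18,800 g / 375,094 L × 1000 = 50.12 mg/L.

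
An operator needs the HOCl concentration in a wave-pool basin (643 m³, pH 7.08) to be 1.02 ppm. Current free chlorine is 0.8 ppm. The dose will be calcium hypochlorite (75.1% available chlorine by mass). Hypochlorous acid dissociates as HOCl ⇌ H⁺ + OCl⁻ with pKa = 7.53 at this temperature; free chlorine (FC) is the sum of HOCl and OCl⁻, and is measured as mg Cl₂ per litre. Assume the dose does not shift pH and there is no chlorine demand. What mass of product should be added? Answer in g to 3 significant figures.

Volume: 643 m³ = 643,000 L.
[OCl⁻]/[HOCl] = 10^(pH − pKa) = 10^(7.08 − 7.53) = 0.3548; fraction as HOCl = 1/(1 + 0.3548) = 0.7381.
Free chlorine required for 1.02 ppm HOCl: 1.02 / 0.7381 = 1.382 ppm.
FC to add: 1.382 − 0.8 = 0.5819 mg/L as Cl₂.
Cl₂ equivalent: 0.5819 mg/L × 643,000 L = 374.2 g.
Product at 75.1% available Cl: 374.2 / 0.751 = 498.2 g.

498 g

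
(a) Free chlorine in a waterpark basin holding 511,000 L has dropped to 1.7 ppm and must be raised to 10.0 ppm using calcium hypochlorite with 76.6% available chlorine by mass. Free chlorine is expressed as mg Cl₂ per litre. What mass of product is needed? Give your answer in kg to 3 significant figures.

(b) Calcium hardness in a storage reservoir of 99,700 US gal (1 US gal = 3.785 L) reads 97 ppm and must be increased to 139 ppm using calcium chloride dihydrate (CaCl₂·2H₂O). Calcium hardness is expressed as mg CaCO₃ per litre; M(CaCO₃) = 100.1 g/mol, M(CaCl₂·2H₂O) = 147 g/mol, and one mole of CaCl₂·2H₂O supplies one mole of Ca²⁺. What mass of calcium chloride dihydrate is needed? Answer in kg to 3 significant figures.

(a) 5.54 kg; (b) 23.3 kg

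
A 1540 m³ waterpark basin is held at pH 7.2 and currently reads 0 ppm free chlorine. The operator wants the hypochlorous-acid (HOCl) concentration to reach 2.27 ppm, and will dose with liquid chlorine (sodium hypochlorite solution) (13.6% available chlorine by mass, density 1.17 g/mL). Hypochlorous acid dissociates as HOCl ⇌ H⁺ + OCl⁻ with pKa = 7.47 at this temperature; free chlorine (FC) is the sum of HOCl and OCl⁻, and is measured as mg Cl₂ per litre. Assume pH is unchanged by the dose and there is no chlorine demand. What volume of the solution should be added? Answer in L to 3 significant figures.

33.8 L

Volume: 1540 m³ = 1,540,000 L.
[OCl⁻]/[HOCl] = 10^(pH − pKa) = 10^(7.2 − 7.47) = 0.537; fraction as HOCl = 1/(1 + 0.537) = 0.6506.
Free chlorine required for 2.27 ppm HOCl: 2.27 / 0.6506 = 3.489 ppm.
FC to add: 3.489 − 0 = 3.489 mg/L as Cl₂.
Cl₂ equivalent: 3.489 mg/L × 1,540,000 L = 5373 g.
Product at 13.6% available Cl: 5373 / 0.136 = 39,510 g.
Volume: 39,510 g ÷ 1.17 g/mL = 33,770 mL.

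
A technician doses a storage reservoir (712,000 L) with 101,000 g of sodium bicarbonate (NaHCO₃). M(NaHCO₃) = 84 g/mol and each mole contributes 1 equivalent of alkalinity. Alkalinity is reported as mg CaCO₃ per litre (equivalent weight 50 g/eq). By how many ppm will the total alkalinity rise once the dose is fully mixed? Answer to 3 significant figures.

Moles of NaHCO₃: 101,000 g ÷ 84 g/mol = 1202 mol → 1202 eq of alkalinity.
As CaCO₃: 1202 eq × 50 g/eq = 60,120 g.
Rise: 60,120 g / 712,000 L × 1000 = 84.44 mg/L.

84.4 ppm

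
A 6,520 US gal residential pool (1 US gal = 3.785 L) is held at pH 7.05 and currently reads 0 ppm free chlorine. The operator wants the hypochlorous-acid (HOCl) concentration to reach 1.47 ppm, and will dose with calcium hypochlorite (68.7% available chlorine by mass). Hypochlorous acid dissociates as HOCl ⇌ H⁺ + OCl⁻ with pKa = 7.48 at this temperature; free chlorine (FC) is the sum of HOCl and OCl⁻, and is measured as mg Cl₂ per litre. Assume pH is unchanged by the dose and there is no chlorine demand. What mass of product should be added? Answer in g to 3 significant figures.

Volume: 6,520 US gal × 3.785 L/gal = 24,678 L.
[OCl⁻]/[HOCl] = 10^(pH − pKa) = 10^(7.05 − 7.48) = 0.3715; fraction as HOCl = 1/(1 + 0.3715) = 0.7291.
Free chlorine required for 1.47 ppm HOCl: 1.47 / 0.7291 = 2.016 ppm.
FC to add: 2.016 − 0 = 2.016 mg/L as Cl₂.
Cl₂ equivalent: 2.016 mg/L × 24,678 L = 49.76 g.
Product at 68.7% available Cl: 49.76 / 0.687 = 72.42 g.

72.4 g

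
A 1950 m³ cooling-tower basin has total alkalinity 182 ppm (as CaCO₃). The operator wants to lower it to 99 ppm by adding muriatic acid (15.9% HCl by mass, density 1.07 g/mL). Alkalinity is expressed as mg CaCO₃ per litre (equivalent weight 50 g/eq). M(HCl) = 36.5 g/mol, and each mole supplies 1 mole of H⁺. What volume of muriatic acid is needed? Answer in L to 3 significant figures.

Volume: 1950 m³ = 1,950,000 L.
Alkalinity to neutralize: (182 − 99) = 83 mg/L as CaCO₃ × 1,950,000 L = 161,800 g as CaCO₃.
Equivalents of H⁺ required: 161,800 ÷ 50 g/eq = 3237 eq = 3237 mol HCl.
Mass of HCl: 3237 × 36.5 = 118,200 g.
Mass of 15.9% solution: 118,200 / 0.159 = 743,100 g.
Volume: 743,100 g ÷ 1.07 g/mL = 694,500 mL.

694 L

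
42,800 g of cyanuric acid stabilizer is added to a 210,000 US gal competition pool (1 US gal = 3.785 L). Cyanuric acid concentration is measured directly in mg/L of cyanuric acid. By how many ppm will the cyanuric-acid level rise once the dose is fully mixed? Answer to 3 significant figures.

Volume: 210,000 US gal × 3.785 L/gal = 794,850 L.
Rise: 42,800 g / 794,850 L × 1000 = 53.85 mg/L.

53.8 ppm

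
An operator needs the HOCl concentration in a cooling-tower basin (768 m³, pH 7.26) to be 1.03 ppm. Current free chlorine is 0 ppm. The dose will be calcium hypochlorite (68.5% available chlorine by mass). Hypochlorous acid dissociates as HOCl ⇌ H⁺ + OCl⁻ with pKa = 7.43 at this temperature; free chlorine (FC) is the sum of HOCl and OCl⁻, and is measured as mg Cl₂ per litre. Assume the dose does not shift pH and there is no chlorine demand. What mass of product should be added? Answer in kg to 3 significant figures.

Volume: 768 m³ = 768,000 L.
[OCl⁻]/[HOCl] = 10^(pH − pKa) = 10^(7.26 − 7.43) = 0.6761; fraction as HOCl = 1/(1 + 0.6761) = 0.5966.
Free chlorine required for 1.03 ppm HOCl: 1.03 / 0.5966 = 1.726 ppm.
FC to add: 1.726 − 0 = 1.726 mg/L as Cl₂.
Cl₂ equivalent: 1.726 mg/L × 768,000 L = 1326 g.
Product at 68.5% available Cl: 1326 / 0.685 = 1936 g.

1.94 kg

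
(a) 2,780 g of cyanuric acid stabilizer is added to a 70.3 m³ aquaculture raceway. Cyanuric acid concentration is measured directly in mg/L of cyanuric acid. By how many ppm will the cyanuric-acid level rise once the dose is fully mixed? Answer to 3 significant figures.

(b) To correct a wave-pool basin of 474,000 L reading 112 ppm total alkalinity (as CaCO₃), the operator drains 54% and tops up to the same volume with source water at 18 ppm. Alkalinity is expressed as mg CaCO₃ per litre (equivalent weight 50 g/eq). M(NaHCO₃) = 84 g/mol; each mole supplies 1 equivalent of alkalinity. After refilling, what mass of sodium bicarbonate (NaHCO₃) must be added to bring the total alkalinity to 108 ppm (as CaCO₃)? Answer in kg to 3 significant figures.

(a) 39.5 ppm; (b) 37.2 kg

(a) Volume: 70.3 m³ = 70,300 L.
(a) Rise: 2,780 g / 70,300 L × 1000 = 39.54 mg/L.

(b) After draining 54% and refilling: 112 × 0.46 + 18 × 0.54 = 61.24 ppm.
(b) Deficit to target: 108 − 61.24 = 46.76 mg/L.
(b) As CaCO₃: 46.76 mg/L × 474,000 L = 22,160 g; ÷ 50 g/eq ÷ 1 = 443.3 mol NaHCO₃.
(b) Mass: 443.3 × 84 = 37,240 g.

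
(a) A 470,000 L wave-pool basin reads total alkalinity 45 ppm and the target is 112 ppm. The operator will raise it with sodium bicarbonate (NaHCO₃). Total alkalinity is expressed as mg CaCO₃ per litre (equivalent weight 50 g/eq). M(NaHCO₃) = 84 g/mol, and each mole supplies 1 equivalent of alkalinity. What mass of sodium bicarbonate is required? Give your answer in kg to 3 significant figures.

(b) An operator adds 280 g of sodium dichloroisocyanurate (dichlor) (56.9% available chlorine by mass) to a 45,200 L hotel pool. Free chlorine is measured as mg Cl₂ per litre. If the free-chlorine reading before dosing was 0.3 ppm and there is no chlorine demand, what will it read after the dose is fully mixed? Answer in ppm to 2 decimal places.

(a) Alkalinity to add: (112 − 45) = 67 mg/L as CaCO₃ × 470,000 L = 31,490 g as CaCO₃.
(a) Equivalents: 31,490 g ÷ 50 g/eq = 629.8 eq.
(a) NaHCO₃ supplies 1 eq per mole → 629.8 mol.
(a) Mass: 629.8 mol × 84 g/mol = 52,900 g.

(b) Available chlorine delivered: 280 g × 0.569 = 159.3 g as Cl₂.
(b) Concentration rise: 159.3 g / 45,200 L = 3.525 mg/L = 3.52 ppm.
(b) Final FC: 0.3 + 3.52 = 3.82 ppm.

(a) 52.9 kg; (b) 3.82 ppm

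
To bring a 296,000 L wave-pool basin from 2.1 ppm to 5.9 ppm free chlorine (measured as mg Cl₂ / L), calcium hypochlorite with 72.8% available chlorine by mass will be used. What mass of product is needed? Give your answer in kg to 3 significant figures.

1.55 kg

Chlorine deficit: 5.9 − 2.1 = 3.8 ppm = 3.8 mg/L as Cl₂.
Cl₂ equivalent needed: 3.8 mg/L × 296,000 L = 1,125,000 mg = 1125 g.
Product at 72.8% available chlorine: 1125 / 0.728 = 1545 g.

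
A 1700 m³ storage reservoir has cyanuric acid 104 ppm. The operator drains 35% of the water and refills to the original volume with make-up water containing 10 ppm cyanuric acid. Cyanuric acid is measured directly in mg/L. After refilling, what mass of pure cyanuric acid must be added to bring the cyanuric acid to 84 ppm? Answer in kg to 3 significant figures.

21.9 kg

Volume: 1700 m³ = 1,700,000 L.
After draining 35% and refilling: 104 × 0.65 + 10 × 0.35 = 71.1 ppm.
Deficit to target: 84 − 71.1 = 12.9 mg/L.
Mass: 12.9 mg/L × 1,700,000 L = 21,930 g cyanuric acid.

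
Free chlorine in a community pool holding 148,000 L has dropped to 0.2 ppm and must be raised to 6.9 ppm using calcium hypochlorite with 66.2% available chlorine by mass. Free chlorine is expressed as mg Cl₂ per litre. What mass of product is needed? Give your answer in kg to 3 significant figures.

1.50 kg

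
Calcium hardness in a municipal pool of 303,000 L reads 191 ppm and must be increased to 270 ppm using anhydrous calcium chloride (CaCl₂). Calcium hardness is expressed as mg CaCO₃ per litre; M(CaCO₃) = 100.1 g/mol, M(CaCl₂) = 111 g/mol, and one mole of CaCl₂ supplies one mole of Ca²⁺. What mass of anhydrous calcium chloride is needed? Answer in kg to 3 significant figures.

26.5 kg

Hardness to add: (270 − 191) = 79 mg/L as CaCO₃ × 303,000 L = 23,940 g as CaCO₃.
Moles of Ca²⁺ (1 mol Ca²⁺ ≡ 1 mol CaCO₃): 23,940 / 100.1 g/mol = 239.1 mol.
Mass of CaCl₂: 239.1 × 111 = 26,540 g.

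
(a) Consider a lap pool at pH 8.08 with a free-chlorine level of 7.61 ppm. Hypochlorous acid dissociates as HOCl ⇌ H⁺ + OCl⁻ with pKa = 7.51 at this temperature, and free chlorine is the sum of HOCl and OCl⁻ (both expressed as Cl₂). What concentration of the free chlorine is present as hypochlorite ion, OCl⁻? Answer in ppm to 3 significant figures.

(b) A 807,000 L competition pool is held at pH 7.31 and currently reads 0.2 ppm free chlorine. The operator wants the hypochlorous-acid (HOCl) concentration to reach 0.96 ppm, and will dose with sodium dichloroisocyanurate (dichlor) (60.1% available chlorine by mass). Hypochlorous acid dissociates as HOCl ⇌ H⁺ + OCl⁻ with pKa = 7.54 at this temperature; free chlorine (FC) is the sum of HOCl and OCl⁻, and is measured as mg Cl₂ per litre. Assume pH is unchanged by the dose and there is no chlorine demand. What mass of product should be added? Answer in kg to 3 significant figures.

(a) 6.00 ppm; (b) 1.78 kg

(a) [OCl⁻]/[HOCl] = 10^(pH − pKa) = 10^(8.08 − 7.51) = 10^0.57 = 3.715.
(a) Fraction as HOCl = 1 / (1 + 3.715) = 0.2121.
(a) OCl⁻ = (1 − 0.2121) × 7.61 ppm = 5.996 ppm.

(b) [OCl⁻]/[HOCl] = 10^(pH − pKa) = 10^(7.31 − 7.54) = 0.5888; fraction as HOCl = 1/(1 + 0.5888) = 0.6294.
(b) Free chlorine required for 0.96 ppm HOCl: 0.96 / 0.6294 = 1.525 ppm.
(b) FC to add: 1.525 − 0.2 = 1.325 mg/L as Cl₂.
(b) Cl₂ equivalent: 1.325 mg/L × 807,000 L = 1070 g.
(b) Product at 60.1% available Cl: 1070 / 0.601 = 1780 g.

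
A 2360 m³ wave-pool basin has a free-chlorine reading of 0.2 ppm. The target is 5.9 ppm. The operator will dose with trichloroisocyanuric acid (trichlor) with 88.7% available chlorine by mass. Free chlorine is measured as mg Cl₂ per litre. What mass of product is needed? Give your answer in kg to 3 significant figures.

15.2 kg

Volume: 2360 m³ = 2,360,000 L.
Chlorine deficit: 5.9 − 0.2 = 5.7 ppm = 5.7 mg/L as Cl₂.
Cl₂ equivalent needed: 5.7 mg/L × 2,360,000 L = 13,450,000 mg = 13,450 g.
Product at 88.7% available chlorine: 13,450 / 0.887 = 15,170 g.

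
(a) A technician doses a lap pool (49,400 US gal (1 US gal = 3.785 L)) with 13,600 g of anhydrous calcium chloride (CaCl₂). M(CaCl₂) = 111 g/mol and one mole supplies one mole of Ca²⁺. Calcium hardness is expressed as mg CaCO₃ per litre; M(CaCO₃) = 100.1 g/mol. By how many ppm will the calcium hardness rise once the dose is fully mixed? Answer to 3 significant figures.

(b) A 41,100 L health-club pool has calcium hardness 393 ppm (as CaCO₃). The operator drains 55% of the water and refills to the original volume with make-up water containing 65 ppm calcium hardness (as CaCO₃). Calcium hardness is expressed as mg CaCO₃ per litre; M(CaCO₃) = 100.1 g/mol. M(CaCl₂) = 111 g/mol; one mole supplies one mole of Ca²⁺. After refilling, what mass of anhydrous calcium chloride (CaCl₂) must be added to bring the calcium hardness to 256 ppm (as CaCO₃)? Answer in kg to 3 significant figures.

(a) Volume: 49,400 US gal × 3.785 L/gal = 186,979 L.
(a) Moles of Ca²⁺: 13,600 g ÷ 111 g/mol = 122.5 mol.
(a) As CaCO₃: 122.5 mol × 100.1 g/mol = 12,260 g.
(a) Rise: 12,260 g / 186,979 L × 1000 = 65.59 mg/L.

(b) After draining 55% and refilling: 393 × 0.45 + 65 × 0.55 = 212.6 ppm.
(b) Deficit to target: 256 − 212.6 = 43.4 mg/L.
(b) As CaCO₃: 43.4 mg/L × 41,100 L = 1784 g; ÷ 100.1 = 17.82 mol Ca²⁺.
(b) Mass: 17.82 × 111 = 1978 g.

(a) 65.6 ppm; (b) 1.98 kg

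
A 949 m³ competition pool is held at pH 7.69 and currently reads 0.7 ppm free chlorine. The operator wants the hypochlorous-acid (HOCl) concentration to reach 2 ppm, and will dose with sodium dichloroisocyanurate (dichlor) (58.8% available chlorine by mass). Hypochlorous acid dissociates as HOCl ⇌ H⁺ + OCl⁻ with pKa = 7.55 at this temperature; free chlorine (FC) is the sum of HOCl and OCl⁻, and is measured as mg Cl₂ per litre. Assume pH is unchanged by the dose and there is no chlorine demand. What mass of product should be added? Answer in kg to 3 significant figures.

6.55 kg

Volume: 949 m³ = 949,000 L.
[OCl⁻]/[HOCl] = 10^(pH − pKa) = 10^(7.69 − 7.55) = 1.38; fraction as HOCl = 1/(1 + 1.38) = 0.4201.
Free chlorine required for 2 ppm HOCl: 2 / 0.4201 = 4.761 ppm.
FC to add: 4.761 − 0.7 = 4.061 mg/L as Cl₂.
Cl₂ equivalent: 4.061 mg/L × 949,000 L = 3854 g.
Product at 58.8% available Cl: 3854 / 0.588 = 6554 g.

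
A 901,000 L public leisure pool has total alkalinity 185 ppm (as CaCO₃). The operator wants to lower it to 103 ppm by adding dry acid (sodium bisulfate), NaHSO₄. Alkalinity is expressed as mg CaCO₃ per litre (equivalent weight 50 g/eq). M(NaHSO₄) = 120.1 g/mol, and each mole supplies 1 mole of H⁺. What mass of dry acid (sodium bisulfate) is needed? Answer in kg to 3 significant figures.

177 kg

Alkalinity to neutralize: (185 − 103) = 82 mg/L as CaCO₃ × 901,000 L = 73,880 g as CaCO₃.
Equivalents of H⁺ required: 73,880 ÷ 50 g/eq = 1478 eq = 1478 mol NaHSO₄.
Mass of NaHSO₄: 1478 × 120.1 = 177,500 g.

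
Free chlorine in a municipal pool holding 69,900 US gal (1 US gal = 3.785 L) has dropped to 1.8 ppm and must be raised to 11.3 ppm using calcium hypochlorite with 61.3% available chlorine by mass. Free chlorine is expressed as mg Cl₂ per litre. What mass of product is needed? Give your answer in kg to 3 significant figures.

4.10 kg

Volume: 69,900 US gal × 3.785 L/gal = 264,572 L.
Chlorine deficit: 11.3 − 1.8 = 9.5 ppm = 9.5 mg/L as Cl₂.
Cl₂ equivalent needed: 9.5 mg/L × 264,572 L = 2,513,000 mg = 2513 g.
Product at 61.3% available chlorine: 2513 / 0.613 = 4100 g.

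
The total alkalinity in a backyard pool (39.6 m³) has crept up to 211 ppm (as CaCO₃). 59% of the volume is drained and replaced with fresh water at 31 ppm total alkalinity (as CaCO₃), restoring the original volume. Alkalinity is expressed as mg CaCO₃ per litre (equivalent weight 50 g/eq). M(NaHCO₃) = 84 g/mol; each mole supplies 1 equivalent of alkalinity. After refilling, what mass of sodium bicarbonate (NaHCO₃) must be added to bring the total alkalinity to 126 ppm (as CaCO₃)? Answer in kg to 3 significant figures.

Volume: 39.6 m³ = 39,600 L.
After draining 59% and refilling: 211 × 0.41 + 31 × 0.59 = 104.8 ppm.
Deficit to target: 126 − 104.8 = 21.2 mg/L.
As CaCO₃: 21.2 mg/L × 39,600 L = 839.5 g; ÷ 50 g/eq ÷ 1 = 16.79 mol NaHCO₃.
Mass: 16.79 × 84 = 1410 g.

1.41 kg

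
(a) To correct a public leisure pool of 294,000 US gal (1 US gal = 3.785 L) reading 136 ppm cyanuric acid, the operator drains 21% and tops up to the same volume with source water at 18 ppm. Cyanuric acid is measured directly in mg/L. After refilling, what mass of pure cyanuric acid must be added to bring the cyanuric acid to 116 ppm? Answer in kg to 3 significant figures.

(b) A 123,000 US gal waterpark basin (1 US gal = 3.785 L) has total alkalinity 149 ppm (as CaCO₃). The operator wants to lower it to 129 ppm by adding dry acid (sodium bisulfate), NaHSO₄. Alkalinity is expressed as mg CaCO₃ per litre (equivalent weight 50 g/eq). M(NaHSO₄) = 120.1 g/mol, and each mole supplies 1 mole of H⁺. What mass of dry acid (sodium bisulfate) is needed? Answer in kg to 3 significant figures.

(a) 5.32 kg; (b) 22.4 kg

(a) Volume: 294,000 US gal × 3.785 L/gal = 1,112,790 L.
(a) After draining 21% and refilling: 136 × 0.79 + 18 × 0.21 = 111.22 ppm.
(a) Deficit to target: 116 − 111.22 = 4.78 mg/L.
(a) Mass: 4.78 mg/L × 1,112,790 L = 5319 g cyanuric acid.

(b) Volume: 123,000 US gal × 3.785 L/gal = 465,555 L.
(b) Alkalinity to neutralize: (149 − 129) = 20 mg/L as CaCO₃ × 465,555 L = 9311 g as CaCO₃.
(b) Equivalents of H⁺ required: 9311 ÷ 50 g/eq = 186.2 eq = 186.2 mol NaHSO₄.
(b) Mass of NaHSO₄: 186.2 × 120.1 = 22,370 g.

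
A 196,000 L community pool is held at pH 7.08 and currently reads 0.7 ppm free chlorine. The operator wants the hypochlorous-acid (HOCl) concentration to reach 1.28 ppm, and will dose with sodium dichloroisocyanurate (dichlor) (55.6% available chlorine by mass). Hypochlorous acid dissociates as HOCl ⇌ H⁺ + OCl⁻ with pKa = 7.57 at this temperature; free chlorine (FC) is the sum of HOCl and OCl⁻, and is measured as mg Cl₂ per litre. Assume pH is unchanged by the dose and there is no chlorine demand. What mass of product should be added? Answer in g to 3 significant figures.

350 g

[OCl⁻]/[HOCl] = 10^(pH − pKa) = 10^(7.08 − 7.57) = 0.3236; fraction as HOCl = 1/(1 + 0.3236) = 0.7555.
Free chlorine required for 1.28 ppm HOCl: 1.28 / 0.7555 = 1.694 ppm.
FC to add: 1.694 − 0.7 = 0.9942 mg/L as Cl₂.
Cl₂ equivalent: 0.9942 mg/L × 196,000 L = 194.9 g.
Product at 55.6% available Cl: 194.9 / 0.556 = 350.5 g.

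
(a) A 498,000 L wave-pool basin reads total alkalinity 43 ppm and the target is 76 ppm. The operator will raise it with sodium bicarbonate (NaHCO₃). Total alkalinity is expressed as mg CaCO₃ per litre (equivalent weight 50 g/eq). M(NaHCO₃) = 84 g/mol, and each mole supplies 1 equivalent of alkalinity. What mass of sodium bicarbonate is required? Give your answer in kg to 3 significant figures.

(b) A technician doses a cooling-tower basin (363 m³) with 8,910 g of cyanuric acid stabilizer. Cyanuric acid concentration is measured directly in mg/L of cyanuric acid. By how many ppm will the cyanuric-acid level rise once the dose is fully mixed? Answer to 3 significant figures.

(a) Alkalinity to add: (76 − 43) = 33 mg/L as CaCO₃ × 498,000 L = 16,430 g as CaCO₃.
(a) Equivalents: 16,430 g ÷ 50 g/eq = 328.7 eq.
(a) NaHCO₃ supplies 1 eq per mole → 328.7 mol.
(a) Mass: 328.7 mol × 84 g/mol = 27,610 g.

(b) Volume: 363 m³ = 363,000 L.
(b) Rise: 8,910 g / 363,000 L × 1000 = 24.55 mg/L.

(a) 27.6 kg; (b) 24.5 ppm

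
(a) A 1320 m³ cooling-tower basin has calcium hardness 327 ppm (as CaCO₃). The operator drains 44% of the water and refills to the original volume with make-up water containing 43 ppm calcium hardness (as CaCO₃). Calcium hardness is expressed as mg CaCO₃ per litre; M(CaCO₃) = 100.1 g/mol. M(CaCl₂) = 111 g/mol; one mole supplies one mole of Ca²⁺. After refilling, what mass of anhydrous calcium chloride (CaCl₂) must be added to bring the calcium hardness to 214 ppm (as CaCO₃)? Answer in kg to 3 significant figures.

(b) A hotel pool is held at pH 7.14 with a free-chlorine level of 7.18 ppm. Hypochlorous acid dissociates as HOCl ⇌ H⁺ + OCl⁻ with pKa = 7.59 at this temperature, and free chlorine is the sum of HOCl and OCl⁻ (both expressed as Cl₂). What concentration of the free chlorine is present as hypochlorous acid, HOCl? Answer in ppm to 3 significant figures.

(a) Volume: 1320 m³ = 1,320,000 L.
(a) After draining 44% and refilling: 327 × 0.56 + 43 × 0.44 = 202.04 ppm.
(a) Deficit to target: 214 − 202.04 = 11.96 mg/L.
(a) As CaCO₃: 11.96 mg/L × 1,320,000 L = 15,790 g; ÷ 100.1 = 157.7 mol Ca²⁺.
(a) Mass: 157.7 × 111 = 17,510 g.

(b) [OCl⁻]/[HOCl] = 10^(pH − pKa) = 10^(7.14 − 7.59) = 10^-0.45 = 0.3548.
(b) Fraction as HOCl = 1 / (1 + 0.3548) = 0.7381.
(b) HOCl = 0.7381 × 7.18 ppm = 5.3 ppm.

(a) 17.5 kg; (b) 5.30 ppm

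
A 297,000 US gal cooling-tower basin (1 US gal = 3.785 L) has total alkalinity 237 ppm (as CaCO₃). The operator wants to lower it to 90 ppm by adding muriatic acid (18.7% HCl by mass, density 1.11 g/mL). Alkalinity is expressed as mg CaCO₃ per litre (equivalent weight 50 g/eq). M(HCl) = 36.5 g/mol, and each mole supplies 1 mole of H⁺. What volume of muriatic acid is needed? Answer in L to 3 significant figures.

Volume: 297,000 US gal × 3.785 L/gal = 1,124,145 L.
Alkalinity to neutralize: (237 − 90) = 147 mg/L as CaCO₃ × 1,124,145 L = 165,200 g as CaCO₃.
Equivalents of H⁺ required: 165,200 ÷ 50 g/eq = 3305 eq = 3305 mol HCl.
Mass of HCl: 3305 × 36.5 = 120,600 g.
Mass of 18.7% solution: 120,600 / 0.187 = 645,100 g.
Volume: 645,100 g ÷ 1.11 g/mL = 581,200 mL.

581 L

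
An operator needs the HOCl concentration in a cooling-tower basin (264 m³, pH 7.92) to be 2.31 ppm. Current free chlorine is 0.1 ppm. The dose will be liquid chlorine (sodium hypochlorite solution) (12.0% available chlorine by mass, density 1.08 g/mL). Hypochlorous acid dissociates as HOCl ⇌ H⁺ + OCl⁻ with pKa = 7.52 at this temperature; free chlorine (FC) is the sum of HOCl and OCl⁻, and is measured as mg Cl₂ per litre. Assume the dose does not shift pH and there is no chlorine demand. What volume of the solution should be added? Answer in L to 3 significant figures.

16.3 L

Volume: 264 m³ = 264,000 L.
[OCl⁻]/[HOCl] = 10^(pH − pKa) = 10^(7.92 − 7.52) = 2.512; fraction as HOCl = 1/(1 + 2.512) = 0.2847.
Free chlorine required for 2.31 ppm HOCl: 2.31 / 0.2847 = 8.112 ppm.
FC to add: 8.112 − 0.1 = 8.012 mg/L as Cl₂.
Cl₂ equivalent: 8.012 mg/L × 264,000 L = 2115 g.
Product at 12.0% available Cl: 2115 / 0.12 = 17,630 g.
Volume: 17,630 g ÷ 1.08 g/mL = 16,320 mL.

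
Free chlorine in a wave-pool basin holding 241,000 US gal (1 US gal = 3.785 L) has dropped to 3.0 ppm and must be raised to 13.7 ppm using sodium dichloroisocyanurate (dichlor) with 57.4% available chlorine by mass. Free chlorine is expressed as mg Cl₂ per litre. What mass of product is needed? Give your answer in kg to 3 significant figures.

Volume: 241,000 US gal × 3.785 L/gal = 912,185 L.
Chlorine deficit: 13.7 − 3.0 = 10.7 ppm = 10.7 mg/L as Cl₂.
Cl₂ equivalent needed: 10.7 mg/L × 912,185 L = 9,760,000 mg = 9760 g.
Product at 57.4% available chlorine: 9760 / 0.574 = 17,000 g.

17.0 kg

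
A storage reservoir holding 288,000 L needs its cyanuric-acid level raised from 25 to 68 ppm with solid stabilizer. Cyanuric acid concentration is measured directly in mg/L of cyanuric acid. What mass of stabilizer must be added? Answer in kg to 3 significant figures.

CYA to add: (68 − 25) = 43 mg/L × 288,000 L = 12,380 g cyanuric acid.

12.4 kg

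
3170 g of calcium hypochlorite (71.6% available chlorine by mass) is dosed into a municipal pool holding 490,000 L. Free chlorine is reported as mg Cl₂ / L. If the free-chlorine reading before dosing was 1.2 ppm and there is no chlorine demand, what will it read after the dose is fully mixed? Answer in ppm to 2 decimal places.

Available chlorine delivered: 3170 g × 0.716 = 2270 g as Cl₂.
Concentration rise: 2270 g / 490,000 L = 4.632 mg/L = 4.63 ppm.
Final FC: 1.2 + 4.63 = 5.83 ppm.

5.83 ppm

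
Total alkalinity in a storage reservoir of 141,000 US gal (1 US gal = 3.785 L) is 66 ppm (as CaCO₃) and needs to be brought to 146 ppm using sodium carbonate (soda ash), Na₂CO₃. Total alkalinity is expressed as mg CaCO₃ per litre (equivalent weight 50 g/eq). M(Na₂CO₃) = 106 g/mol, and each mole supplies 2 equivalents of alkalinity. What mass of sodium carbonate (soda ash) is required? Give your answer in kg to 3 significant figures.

Volume: 141,000 US gal × 3.785 L/gal = 533,685 L.
Alkalinity to add: (146 − 66) = 80 mg/L as CaCO₃ × 533,685 L = 42,690 g as CaCO₃.
Equivalents: 42,690 g ÷ 50 g/eq = 853.9 eq.
Each mole of Na₂CO₃ supplies 2 eq, so 853.9 / 2 = 426.9 mol.
Mass: 426.9 mol × 106 g/mol = 45,260 g.

45.3 kg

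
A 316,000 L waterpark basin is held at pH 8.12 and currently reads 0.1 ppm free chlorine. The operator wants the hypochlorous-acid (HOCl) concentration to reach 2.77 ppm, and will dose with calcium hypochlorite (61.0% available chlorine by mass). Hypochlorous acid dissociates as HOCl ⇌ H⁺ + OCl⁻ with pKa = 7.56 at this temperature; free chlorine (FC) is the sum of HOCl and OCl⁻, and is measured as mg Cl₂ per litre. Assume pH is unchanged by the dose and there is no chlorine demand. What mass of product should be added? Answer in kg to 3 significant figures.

6.59 kg

[OCl⁻]/[HOCl] = 10^(pH − pKa) = 10^(8.12 − 7.56) = 3.631; fraction as HOCl = 1/(1 + 3.631) = 0.2159.
Free chlorine required for 2.77 ppm HOCl: 2.77 / 0.2159 = 12.83 ppm.
FC to add: 12.83 − 0.1 = 12.73 mg/L as Cl₂.
Cl₂ equivalent: 12.73 mg/L × 316,000 L = 4022 g.
Product at 61.0% available Cl: 4022 / 0.61 = 6593 g.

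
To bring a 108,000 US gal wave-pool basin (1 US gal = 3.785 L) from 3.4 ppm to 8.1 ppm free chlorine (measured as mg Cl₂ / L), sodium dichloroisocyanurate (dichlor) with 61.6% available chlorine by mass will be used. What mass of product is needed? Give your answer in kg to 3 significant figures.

Volume: 108,000 US gal × 3.785 L/gal = 408,780 L.
Chlorine deficit: 8.1 − 3.4 = 4.7 ppm = 4.7 mg/L as Cl₂.
Cl₂ equivalent needed: 4.7 mg/L × 408,780 L = 1,921,000 mg = 1921 g.
Product at 61.6% available chlorine: 1921 / 0.616 = 3119 g.

3.12 kg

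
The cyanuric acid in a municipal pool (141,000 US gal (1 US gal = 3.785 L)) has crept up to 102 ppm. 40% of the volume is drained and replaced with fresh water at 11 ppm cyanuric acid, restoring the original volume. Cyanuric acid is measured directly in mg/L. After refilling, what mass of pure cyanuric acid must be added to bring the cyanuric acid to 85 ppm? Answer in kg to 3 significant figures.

10.4 kg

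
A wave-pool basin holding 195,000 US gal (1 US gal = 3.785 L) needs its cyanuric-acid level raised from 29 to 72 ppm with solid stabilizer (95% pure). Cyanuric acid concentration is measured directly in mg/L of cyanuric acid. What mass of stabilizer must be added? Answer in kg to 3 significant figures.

33.4 kg

Volume: 195,000 US gal × 3.785 L/gal = 738,075 L.
CYA to add: (72 − 29) = 43 mg/L × 738,075 L = 31,740 g cyanuric acid.
At 95% purity: 31,740 / 0.95 = 33,410 g product.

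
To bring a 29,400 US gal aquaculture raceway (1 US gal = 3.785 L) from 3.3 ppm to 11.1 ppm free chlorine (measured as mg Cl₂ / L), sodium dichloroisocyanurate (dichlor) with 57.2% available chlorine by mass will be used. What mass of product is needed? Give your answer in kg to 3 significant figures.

1.52 kg

Volume: 29,400 US gal × 3.785 L/gal = 111,279 L.
Chlorine deficit: 11.1 − 3.3 = 7.8 ppm = 7.8 mg/L as Cl₂.
Cl₂ equivalent needed: 7.8 mg/L × 111,279 L = 868,000 mg = 868 g.
Product at 57.2% available chlorine: 868 / 0.572 = 1517 g.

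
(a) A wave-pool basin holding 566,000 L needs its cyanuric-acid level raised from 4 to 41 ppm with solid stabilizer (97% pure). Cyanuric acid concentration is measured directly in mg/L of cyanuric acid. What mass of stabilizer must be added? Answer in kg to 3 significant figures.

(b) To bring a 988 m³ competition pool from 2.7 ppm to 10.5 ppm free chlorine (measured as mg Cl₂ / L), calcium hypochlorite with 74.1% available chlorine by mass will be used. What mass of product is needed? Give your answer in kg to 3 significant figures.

(a) 21.6 kg; (b) 10.4 kg

(a) CYA to add: (41 − 4) = 37 mg/L × 566,000 L = 20,940 g cyanuric acid.
(a) At 97% purity: 20,940 / 0.97 = 21,590 g product.

(b) Volume: 988 m³ = 988,000 L.
(b) Chlorine deficit: 10.5 − 2.7 = 7.8 ppm = 7.8 mg/L as Cl₂.
(b) Cl₂ equivalent needed: 7.8 mg/L × 988,000 L = 7,706,000 mg = 7706 g.
(b) Product at 74.1% available chlorine: 7706 / 0.741 = 10,400 g.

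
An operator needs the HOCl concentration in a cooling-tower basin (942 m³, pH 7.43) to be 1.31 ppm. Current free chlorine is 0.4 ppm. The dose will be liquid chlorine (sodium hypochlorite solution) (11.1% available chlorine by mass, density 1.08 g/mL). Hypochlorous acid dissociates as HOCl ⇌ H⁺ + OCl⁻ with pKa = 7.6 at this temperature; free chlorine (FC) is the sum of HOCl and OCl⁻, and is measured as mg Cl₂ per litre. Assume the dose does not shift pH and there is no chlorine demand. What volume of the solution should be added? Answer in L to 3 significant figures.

14.1 L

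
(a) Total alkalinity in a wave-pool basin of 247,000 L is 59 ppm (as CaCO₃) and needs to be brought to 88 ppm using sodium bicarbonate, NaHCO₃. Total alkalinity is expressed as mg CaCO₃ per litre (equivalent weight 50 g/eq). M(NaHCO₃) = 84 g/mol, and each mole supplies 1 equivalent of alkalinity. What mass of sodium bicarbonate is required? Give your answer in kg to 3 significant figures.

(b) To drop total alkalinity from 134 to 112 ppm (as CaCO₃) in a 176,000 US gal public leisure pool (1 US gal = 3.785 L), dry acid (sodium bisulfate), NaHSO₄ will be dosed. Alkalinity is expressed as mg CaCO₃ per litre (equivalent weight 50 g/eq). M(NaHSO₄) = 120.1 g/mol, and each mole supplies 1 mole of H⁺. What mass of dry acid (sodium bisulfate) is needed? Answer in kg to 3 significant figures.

(a) 12.0 kg; (b) 35.2 kg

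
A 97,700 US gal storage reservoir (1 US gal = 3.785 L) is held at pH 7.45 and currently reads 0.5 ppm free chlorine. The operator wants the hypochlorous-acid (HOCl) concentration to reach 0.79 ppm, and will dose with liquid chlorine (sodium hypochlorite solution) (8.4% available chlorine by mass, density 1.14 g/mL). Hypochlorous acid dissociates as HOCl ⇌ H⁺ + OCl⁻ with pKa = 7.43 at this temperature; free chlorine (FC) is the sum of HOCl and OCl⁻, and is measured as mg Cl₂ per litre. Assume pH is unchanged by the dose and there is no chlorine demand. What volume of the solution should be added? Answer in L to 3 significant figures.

4.31 L

Volume: 97,700 US gal × 3.785 L/gal = 369,794 L.
[OCl⁻]/[HOCl] = 10^(pH − pKa) = 10^(7.45 − 7.43) = 1.047; fraction as HOCl = 1/(1 + 1.047) = 0.4885.
Free chlorine required for 0.79 ppm HOCl: 0.79 / 0.4885 = 1.617 ppm.
FC to add: 1.617 − 0.5 = 1.117 mg/L as Cl₂.
Cl₂ equivalent: 1.117 mg/L × 369,794 L = 413.1 g.
Product at 8.4% available Cl: 413.1 / 0.084 = 4918 g.
Volume: 4918 g ÷ 1.14 g/mL = 4314 mL.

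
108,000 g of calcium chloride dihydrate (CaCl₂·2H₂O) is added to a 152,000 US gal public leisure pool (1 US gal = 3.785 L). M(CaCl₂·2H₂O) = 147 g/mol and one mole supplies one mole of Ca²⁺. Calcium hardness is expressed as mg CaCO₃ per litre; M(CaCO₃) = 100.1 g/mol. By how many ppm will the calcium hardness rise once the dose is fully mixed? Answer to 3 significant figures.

Volume: 152,000 US gal × 3.785 L/gal = 575,320 L.
Moles of Ca²⁺: 108,000 g ÷ 147 g/mol = 734.7 mol.
As CaCO₃: 734.7 mol × 100.1 g/mol = 73,540 g.
Rise: 73,540 g / 575,320 L × 1000 = 127.8 mg/L.

128 ppm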